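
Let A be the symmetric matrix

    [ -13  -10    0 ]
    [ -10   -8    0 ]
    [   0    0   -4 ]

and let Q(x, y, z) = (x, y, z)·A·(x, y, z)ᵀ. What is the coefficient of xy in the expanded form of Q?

The coefficient of xy is A[1,2] + A[2,1] = 2·(-10) = -20.

-20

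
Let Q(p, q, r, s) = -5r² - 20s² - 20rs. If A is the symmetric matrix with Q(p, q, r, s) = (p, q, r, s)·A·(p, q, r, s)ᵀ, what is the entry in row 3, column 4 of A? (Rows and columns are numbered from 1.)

-10

The coefficient of r·s in Q is -20. For a symmetric A this equals A[3,4] + A[4,3] = 2·A[3,4].
So A[3,4] = -20/2 = -10.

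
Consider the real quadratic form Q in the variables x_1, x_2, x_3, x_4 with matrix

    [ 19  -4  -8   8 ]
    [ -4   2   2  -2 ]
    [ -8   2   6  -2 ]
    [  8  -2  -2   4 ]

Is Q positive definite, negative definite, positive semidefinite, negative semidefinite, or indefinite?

indefinite

An LDLᵀ factorisation of A has diagonal entries 19, 22/19, 28/11, -2/7.
So there are 3 positive, 1 negative pivots.
Hence Q is indefinite.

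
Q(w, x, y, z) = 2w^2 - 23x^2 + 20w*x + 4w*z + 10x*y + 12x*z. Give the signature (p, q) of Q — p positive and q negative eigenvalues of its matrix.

Write A = [[2, 10, 0, 2], [10, -23, 5, 6], [0, 5, 0, 0], [2, 6, 0, 0]].
Congruent diagonalization of A (simultaneous row and column reduction) yields pivots 2, -73, 25/73, -2.
So there are 2 positive, 2 negative pivots.

(2, 2)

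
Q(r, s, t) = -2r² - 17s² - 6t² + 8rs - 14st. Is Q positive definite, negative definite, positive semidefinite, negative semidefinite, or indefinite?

negative definite

The associated matrix is A = [[-2, 4, 0], [4, -17, -7], [0, -7, -6]].
Congruent diagonalization of A (simultaneous row and column reduction) yields pivots -2, -9, -5/9.
That gives 3 negative pivots.
Hence Q is negative definite.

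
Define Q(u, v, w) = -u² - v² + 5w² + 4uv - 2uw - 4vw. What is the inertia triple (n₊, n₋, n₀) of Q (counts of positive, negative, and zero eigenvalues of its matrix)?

(2, 1, 0)

Write A = [[-1, 2, -1], [2, -1, -2], [-1, -2, 5]].
Row-reducing A symmetrically gives the diagonal entries -1, 3, 2/3.
So there are 2 positive, 1 negative pivots.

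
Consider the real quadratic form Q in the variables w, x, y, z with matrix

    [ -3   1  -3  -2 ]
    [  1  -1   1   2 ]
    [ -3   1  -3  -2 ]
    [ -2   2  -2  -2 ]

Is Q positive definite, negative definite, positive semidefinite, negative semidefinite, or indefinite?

indefinite

Applying the same elementary operations to the rows and columns of A produces a congruent diagonal matrix with entries -3, -2/3, 0, 2.
So there are 1 positive, 2 negative, 1 zero pivots.
Hence Q is indefinite.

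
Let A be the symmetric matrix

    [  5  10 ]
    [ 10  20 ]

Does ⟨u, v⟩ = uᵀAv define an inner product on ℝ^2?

no

Applying the same elementary operations to the rows and columns of A produces a congruent diagonal matrix with entries 5, 0.
That gives 1 positive, 1 zero pivots.
Hence Q is positive semidefinite.
⟨·,·⟩ is an inner product exactly when A is positive definite.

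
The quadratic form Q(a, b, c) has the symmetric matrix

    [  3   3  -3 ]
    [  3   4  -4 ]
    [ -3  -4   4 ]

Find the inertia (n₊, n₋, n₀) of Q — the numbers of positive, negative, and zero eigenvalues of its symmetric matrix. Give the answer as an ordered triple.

Congruent diagonalization of A (simultaneous row and column reduction) yields pivots 3, 1, 0.
Counting signs: 2 positive, 1 zero.

(2, 0, 1)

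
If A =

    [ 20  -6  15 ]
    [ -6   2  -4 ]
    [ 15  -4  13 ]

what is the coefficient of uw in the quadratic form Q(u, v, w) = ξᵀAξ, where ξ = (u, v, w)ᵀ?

30

The coefficient of uw is A[1,3] + A[3,1] = 2·15 = 30.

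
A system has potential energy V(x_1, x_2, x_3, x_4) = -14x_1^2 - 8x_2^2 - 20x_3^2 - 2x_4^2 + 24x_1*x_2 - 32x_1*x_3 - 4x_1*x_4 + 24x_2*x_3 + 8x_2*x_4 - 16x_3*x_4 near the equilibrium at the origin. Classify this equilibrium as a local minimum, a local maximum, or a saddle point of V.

The Hessian at the origin is H = [[-28, 24, -32, -4], [24, -16, 24, 8], [-32, 24, -40, -16], [-4, 8, -16, -4]].
Symmetric row and column elimination reduces H to a congruent diagonal form with pivots -28, 32/7, -6, 8/3.
Counting signs: 2 positive, 2 negative.
H is indefinite, so the origin is a saddle point.

saddle point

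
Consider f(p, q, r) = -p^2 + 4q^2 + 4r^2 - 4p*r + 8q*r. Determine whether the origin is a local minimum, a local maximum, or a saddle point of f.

saddle point

The Hessian at the origin is H = [[-2, 0, -4], [0, 8, 8], [-4, 8, 8]].
Symmetric row and column elimination reduces H to a congruent diagonal form with pivots -2, 8, 8.
Counting signs: 2 positive, 1 negative.
H is indefinite, so the origin is a saddle point.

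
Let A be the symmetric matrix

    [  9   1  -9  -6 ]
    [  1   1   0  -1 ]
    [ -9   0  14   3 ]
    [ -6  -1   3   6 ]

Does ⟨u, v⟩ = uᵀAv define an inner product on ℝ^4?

An LDLᵀ factorisation of A has diagonal entries 9, 8/9, 31/8, 3/31.
So there are 4 positive pivots.
Hence Q is positive definite.
⟨·,·⟩ is an inner product exactly when A is positive definite.

yes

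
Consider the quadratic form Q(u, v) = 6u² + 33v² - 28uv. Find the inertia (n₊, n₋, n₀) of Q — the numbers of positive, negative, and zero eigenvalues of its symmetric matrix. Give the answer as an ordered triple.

(2, 0, 0)

The associated matrix is A = [[6, -14], [-14, 33]].
Applying the same elementary operations to the rows and columns of A produces a congruent diagonal matrix with entries 6, 1/3.
Counting signs: 2 positive.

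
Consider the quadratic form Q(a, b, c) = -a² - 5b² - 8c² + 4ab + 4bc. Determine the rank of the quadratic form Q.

Write A = [[-1, 2, 0], [2, -5, 2], [0, 2, -8]].
An LDLᵀ factorisation of A has diagonal entries -1, -1, -4.
Counting signs: 3 negative.
The rank is the number of nonzero pivots: 3.

3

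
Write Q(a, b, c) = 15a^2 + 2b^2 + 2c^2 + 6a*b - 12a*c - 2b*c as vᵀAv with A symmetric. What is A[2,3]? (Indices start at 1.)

-1

The coefficient of b·c in Q is -2. For a symmetric A this equals A[2,3] + A[3,2] = 2·A[2,3].
So A[2,3] = -2/2 = -1.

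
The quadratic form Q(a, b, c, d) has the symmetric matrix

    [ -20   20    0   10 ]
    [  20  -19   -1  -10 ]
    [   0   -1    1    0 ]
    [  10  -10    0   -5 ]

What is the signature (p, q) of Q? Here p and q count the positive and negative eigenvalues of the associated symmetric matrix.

Applying the same elementary operations to the rows and columns of A produces a congruent diagonal matrix with entries -20, 1, 0, 0.
That gives 1 positive, 1 negative, 2 zero pivots.

(1, 1)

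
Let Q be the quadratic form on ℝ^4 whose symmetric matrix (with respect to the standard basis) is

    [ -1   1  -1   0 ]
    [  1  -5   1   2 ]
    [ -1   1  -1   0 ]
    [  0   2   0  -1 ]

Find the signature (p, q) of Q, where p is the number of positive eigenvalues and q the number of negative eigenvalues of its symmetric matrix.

Applying the same elementary operations to the rows and columns of A produces a congruent diagonal matrix with entries -1, -4, 0, 0.
That gives 2 negative, 2 zero pivots.

(0, 2)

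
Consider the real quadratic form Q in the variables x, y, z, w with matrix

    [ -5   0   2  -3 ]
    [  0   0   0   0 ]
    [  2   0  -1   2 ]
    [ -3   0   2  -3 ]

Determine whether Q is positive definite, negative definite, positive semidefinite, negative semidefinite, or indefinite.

Applying the same elementary operations to the rows and columns of A produces a congruent diagonal matrix with entries -5, 0, -1/5, 2.
That gives 1 positive, 2 negative, 1 zero pivots.
Hence Q is indefinite.

indefinite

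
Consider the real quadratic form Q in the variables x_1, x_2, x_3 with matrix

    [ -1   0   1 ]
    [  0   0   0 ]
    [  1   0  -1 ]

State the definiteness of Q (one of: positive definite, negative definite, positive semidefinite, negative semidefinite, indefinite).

Congruent diagonalization of A (simultaneous row and column reduction) yields pivots -1, 0, 0.
That gives 1 negative, 2 zero pivots.
Hence Q is negative semidefinite.

negative semidefinite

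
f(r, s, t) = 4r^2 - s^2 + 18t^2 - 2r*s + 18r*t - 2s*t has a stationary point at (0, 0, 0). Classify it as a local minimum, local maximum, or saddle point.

saddle point

The Hessian at the origin is H = [[8, -2, 18], [-2, -2, -2], [18, -2, 36]].
Congruent diagonalization of H (simultaneous row and column reduction) yields pivots 8, -5/2, -2.
Counting signs: 1 positive, 2 negative.
H is indefinite, so the origin is a saddle point.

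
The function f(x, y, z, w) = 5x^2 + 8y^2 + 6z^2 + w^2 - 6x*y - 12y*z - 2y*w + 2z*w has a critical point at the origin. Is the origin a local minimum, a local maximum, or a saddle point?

local minimum

The Hessian at the origin is H = [[10, -6, 0, 0], [-6, 16, -12, -2], [0, -12, 12, 2], [0, -2, 2, 2]].
Applying the same elementary operations to the rows and columns of H produces a congruent diagonal matrix with entries 10, 62/5, 12/31, 5/3.
That gives 4 positive pivots.
H is positive definite, so the origin is a strict local minimum.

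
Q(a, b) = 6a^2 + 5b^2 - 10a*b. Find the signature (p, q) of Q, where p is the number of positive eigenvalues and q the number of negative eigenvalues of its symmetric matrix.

(2, 0)

The associated matrix is A = [[6, -5], [-5, 5]].
Applying the same elementary operations to the rows and columns of A produces a congruent diagonal matrix with entries 6, 5/6.
So there are 2 positive pivots.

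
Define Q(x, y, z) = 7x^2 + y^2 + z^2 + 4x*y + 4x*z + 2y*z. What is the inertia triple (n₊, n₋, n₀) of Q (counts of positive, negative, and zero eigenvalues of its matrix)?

Write A = [[7, 2, 2], [2, 1, 1], [2, 1, 1]].
Symmetric row and column elimination reduces A to a congruent diagonal form with pivots 7, 3/7, 0.
Counting signs: 2 positive, 1 zero.

(2, 0, 1)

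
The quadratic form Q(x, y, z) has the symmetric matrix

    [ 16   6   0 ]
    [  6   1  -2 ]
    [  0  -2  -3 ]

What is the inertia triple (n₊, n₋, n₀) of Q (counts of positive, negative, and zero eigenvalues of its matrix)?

(2, 1, 0)

Applying the same elementary operations to the rows and columns of A produces a congruent diagonal matrix with entries 16, -5/4, 1/5.
Counting signs: 2 positive, 1 negative.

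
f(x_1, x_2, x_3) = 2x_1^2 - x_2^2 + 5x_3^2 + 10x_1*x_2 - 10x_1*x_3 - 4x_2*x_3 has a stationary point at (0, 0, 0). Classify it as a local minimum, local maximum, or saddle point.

saddle point

The Hessian at the origin is H = [[4, 10, -10], [10, -2, -4], [-10, -4, 10]].
Applying the same elementary operations to the rows and columns of H produces a congruent diagonal matrix with entries 4, -27, 4/3.
Counting signs: 2 positive, 1 negative.
H is indefinite, so the origin is a saddle point.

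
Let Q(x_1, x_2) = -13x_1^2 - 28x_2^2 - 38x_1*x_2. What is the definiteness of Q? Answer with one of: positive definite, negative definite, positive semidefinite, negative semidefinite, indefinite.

The symmetric matrix of Q is [[-13, -19], [-19, -28]].
For the 2×2 matrix [[-13, -19], [-19, -28]]: det = -13·-28 − (-19)² = 3, trace = -41.
det > 0 so both eigenvalues share the sign of the trace; trace = -41 < 0 ⇒ both negative.

negative definite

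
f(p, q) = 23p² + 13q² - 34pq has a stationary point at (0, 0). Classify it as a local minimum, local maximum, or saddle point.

local minimum

The Hessian at the origin is H = [[46, -34], [-34, 26]].
det H = 46·26 − (-34)² = 40 > 0 and H[1,1] = 46 > 0, so H is positive definite.
Therefore the origin is a local minimum.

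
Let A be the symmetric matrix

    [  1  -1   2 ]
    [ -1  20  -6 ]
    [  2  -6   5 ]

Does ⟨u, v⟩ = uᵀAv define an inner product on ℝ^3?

yes

Symmetric row and column elimination reduces A to a congruent diagonal form with pivots 1, 19, 3/19.
Counting signs: 3 positive.
Hence Q is positive definite.
⟨·,·⟩ is an inner product exactly when A is positive definite.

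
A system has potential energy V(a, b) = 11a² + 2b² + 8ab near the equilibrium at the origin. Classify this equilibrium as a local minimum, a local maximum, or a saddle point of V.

local minimum

The Hessian at the origin is H = [[22, 8], [8, 4]].
det H = 22·4 − (8)² = 24 > 0 and H[1,1] = 22 > 0, so H is positive definite.
Therefore the origin is a local minimum.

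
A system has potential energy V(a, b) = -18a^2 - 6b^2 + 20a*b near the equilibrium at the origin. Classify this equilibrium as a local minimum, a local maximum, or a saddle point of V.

local maximum

The Hessian at the origin is H = [[-36, 20], [20, -12]].
det H = -36·-12 − (20)² = 32 > 0 and H[1,1] = -36 < 0, so H is negative definite.
Therefore the origin is a local maximum.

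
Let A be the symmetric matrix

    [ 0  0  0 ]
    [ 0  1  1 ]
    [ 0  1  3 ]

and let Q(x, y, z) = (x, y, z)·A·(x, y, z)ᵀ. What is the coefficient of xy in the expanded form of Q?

The coefficient of xy is A[1,2] + A[2,1] = 2·0 = 0.

0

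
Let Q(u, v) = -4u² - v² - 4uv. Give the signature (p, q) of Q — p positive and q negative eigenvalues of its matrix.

The symmetric matrix is A = [[-4, -2], [-2, -1]].
Row-reducing A symmetrically gives the diagonal entries -4, 0.
That gives 1 negative, 1 zero pivots.

(0, 1)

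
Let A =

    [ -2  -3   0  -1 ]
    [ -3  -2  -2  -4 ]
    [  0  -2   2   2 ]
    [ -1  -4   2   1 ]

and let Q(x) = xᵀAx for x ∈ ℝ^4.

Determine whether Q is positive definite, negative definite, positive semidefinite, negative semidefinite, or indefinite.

An LDLᵀ factorisation of A has diagonal entries -2, 5/2, 2/5, -1.
That gives 2 positive, 2 negative pivots.
Hence Q is indefinite.

indefinite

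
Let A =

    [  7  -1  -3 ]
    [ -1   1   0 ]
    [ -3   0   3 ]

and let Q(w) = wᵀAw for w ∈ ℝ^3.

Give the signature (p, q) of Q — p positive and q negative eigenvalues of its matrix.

Congruent diagonalization of A (simultaneous row and column reduction) yields pivots 7, 6/7, 3/2.
Counting signs: 3 positive.

(3, 0)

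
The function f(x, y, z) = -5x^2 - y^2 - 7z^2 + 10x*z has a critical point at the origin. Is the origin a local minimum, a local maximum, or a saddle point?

local maximum

The Hessian at the origin is H = [[-10, 0, 10], [0, -2, 0], [10, 0, -14]].
Congruent diagonalization of H (simultaneous row and column reduction) yields pivots -10, -2, -4.
Counting signs: 3 negative.
H is negative definite, so the origin is a strict local maximum.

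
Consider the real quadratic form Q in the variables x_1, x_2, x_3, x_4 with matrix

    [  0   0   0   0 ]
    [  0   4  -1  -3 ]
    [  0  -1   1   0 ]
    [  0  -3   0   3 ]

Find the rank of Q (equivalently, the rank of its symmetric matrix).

Symmetric row and column elimination reduces A to a congruent diagonal form with pivots 0, 4, 3/4, 0.
So there are 2 positive, 2 zero pivots.
The rank is the number of nonzero pivots: 2.

2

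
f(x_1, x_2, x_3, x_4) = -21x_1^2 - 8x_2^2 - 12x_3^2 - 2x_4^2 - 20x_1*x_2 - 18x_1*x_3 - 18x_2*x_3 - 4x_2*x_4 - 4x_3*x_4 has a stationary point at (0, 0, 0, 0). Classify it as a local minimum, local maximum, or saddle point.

The Hessian at the origin is H = [[-42, -20, -18, 0], [-20, -16, -18, -4], [-18, -18, -24, -4], [0, -4, -4, -4]].
Congruent diagonalization of H (simultaneous row and column reduction) yields pivots -42, -136/21, -87/34, -20/87.
Counting signs: 4 negative.
H is negative definite, so the origin is a strict local maximum.

local maximum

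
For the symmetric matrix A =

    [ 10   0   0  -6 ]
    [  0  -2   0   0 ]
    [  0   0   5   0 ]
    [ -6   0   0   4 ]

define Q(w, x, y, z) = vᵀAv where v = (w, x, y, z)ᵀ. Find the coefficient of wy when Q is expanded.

0

The coefficient of wy is A[1,3] + A[3,1] = 2·0 = 0.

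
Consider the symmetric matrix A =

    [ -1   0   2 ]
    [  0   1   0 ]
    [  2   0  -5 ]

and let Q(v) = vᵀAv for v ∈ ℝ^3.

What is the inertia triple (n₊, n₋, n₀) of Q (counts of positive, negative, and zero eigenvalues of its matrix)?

(1, 2, 0)

Applying the same elementary operations to the rows and columns of A produces a congruent diagonal matrix with entries -1, 1, -1.
So there are 1 positive, 2 negative pivots.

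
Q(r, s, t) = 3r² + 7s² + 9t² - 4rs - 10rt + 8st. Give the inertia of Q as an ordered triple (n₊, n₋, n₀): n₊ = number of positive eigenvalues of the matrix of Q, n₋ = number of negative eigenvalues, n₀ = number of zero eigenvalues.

Write A = [[3, -2, -5], [-2, 7, 4], [-5, 4, 9]].
An LDLᵀ factorisation of A has diagonal entries 3, 17/3, 10/17.
Counting signs: 3 positive.

(3, 0, 0)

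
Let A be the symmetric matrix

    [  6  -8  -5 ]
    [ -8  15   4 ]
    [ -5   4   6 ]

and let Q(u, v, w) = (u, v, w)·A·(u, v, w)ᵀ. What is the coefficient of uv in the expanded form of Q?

-16

The coefficient of uv is A[1,2] + A[2,1] = 2·(-8) = -16.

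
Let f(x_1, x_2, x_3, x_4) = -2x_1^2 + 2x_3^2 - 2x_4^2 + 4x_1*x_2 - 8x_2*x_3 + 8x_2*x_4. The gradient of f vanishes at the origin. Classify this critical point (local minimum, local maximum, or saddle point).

saddle point

The Hessian at the origin is H = [[-4, 4, 0, 0], [4, 0, -8, 8], [0, -8, 4, 0], [0, 8, 0, -4]].
Symmetric row and column elimination reduces H to a congruent diagonal form with pivots -4, 4, -12, 4/3.
That gives 2 positive, 2 negative pivots.
H is indefinite, so the origin is a saddle point.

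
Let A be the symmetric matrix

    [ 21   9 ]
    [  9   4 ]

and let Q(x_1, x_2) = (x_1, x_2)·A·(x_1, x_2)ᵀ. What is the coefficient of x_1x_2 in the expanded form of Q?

The coefficient of x_1x_2 is A[1,2] + A[2,1] = 2·9 = 18.

18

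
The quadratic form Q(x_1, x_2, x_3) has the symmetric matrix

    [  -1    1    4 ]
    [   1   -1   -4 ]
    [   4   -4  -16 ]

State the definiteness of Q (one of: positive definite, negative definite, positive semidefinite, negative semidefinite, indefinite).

Symmetric row and column elimination reduces A to a congruent diagonal form with pivots -1, 0, 0.
Counting signs: 1 negative, 2 zero.
Hence Q is negative semidefinite.

negative semidefinite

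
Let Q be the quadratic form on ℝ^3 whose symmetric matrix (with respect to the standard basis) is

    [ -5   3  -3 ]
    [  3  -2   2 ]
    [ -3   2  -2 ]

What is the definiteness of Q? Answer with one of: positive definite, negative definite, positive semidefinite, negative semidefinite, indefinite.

negative semidefinite

Symmetric row and column elimination reduces A to a congruent diagonal form with pivots -5, -1/5, 0.
Counting signs: 2 negative, 1 zero.
Hence Q is negative semidefinite.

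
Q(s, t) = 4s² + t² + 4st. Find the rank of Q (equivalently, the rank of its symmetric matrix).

Write A = [[4, 2], [2, 1]].
Row-reducing A symmetrically gives the diagonal entries 4, 0.
So there are 1 positive, 1 zero pivots.
The rank is the number of nonzero pivots: 1.

1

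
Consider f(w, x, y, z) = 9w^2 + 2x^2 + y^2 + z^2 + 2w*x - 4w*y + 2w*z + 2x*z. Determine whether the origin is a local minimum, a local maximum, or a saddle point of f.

local minimum

The Hessian at the origin is H = [[18, 2, -4, 2], [2, 4, 0, 2], [-4, 0, 2, 0], [2, 2, 0, 2]].
Applying the same elementary operations to the rows and columns of H produces a congruent diagonal matrix with entries 18, 34/9, 18/17, 8/9.
That gives 4 positive pivots.
H is positive definite, so the origin is a strict local minimum.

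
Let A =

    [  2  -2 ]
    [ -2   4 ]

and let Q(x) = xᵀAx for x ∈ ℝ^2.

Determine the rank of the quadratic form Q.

2

Row-reducing A symmetrically gives the diagonal entries 2, 2.
Counting signs: 2 positive.
The rank is the number of nonzero pivots: 2.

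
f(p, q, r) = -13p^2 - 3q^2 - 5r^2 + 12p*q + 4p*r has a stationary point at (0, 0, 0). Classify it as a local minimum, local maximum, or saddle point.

local maximum

The Hessian at the origin is H = [[-26, 12, 4], [12, -6, 0], [4, 0, -10]].
Applying the same elementary operations to the rows and columns of H produces a congruent diagonal matrix with entries -26, -6/13, -2.
So there are 3 negative pivots.
H is negative definite, so the origin is a strict local maximum.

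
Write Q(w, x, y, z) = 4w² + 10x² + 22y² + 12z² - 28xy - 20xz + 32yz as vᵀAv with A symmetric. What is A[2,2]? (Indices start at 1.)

10

The coefficient of x² in Q is 10, and that is exactly A[2,2].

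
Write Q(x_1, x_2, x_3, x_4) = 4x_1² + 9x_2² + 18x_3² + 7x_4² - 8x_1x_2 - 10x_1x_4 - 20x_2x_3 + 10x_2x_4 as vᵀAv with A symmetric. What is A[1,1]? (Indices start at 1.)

The coefficient of x_1² in Q is 4, and that is exactly A[1,1].

4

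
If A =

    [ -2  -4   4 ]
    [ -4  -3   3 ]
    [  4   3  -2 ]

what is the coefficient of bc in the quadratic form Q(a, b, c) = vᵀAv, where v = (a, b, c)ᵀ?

The coefficient of bc is A[2,3] + A[3,2] = 2·3 = 6.

6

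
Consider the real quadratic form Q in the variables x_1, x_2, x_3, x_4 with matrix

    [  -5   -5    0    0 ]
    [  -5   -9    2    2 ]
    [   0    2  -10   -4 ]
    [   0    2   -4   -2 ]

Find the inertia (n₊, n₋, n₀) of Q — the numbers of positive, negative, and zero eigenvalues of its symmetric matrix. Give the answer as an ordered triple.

Applying the same elementary operations to the rows and columns of A produces a congruent diagonal matrix with entries -5, -4, -9, 0.
That gives 3 negative, 1 zero pivots.

(0, 3, 1)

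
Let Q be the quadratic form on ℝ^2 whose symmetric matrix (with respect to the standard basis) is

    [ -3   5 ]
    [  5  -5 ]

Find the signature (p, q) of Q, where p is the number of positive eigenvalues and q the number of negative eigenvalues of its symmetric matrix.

Symmetric row and column elimination reduces A to a congruent diagonal form with pivots -3, 10/3.
That gives 1 positive, 1 negative pivots.

(1, 1)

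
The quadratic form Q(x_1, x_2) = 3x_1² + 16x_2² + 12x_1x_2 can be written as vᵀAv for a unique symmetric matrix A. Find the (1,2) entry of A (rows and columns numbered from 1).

6

The coefficient of x_1·x_2 in Q is 12. For a symmetric A this equals A[1,2] + A[2,1] = 2·A[1,2].
So A[1,2] = 12/2 = 6.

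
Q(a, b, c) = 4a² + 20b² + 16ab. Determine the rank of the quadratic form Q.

2

The associated matrix is A = [[4, 8, 0], [8, 20, 0], [0, 0, 0]].
Congruent diagonalization of A (simultaneous row and column reduction) yields pivots 4, 4, 0.
So there are 2 positive, 1 zero pivots.
The rank is the number of nonzero pivots: 2.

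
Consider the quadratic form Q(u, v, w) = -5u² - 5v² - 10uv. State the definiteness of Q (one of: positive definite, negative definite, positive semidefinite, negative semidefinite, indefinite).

negative semidefinite

The symmetric matrix is A = [[-5, -5, 0], [-5, -5, 0], [0, 0, 0]].
Congruent diagonalization of A (simultaneous row and column reduction) yields pivots -5, 0, 0.
Counting signs: 1 negative, 2 zero.
Hence Q is negative semidefinite.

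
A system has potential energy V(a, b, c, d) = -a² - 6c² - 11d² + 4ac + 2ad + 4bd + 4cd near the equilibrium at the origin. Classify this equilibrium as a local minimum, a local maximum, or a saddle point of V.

The Hessian at the origin is H = [[-2, 0, 4, 2], [0, 0, 0, 4], [4, 0, -12, 4], [2, 4, 4, -22]].
H is indefinite, so the origin is a saddle point.

saddle point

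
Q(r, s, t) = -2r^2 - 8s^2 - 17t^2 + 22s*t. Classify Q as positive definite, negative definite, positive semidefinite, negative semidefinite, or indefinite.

Write A = [[-2, 0, 0], [0, -8, 11], [0, 11, -17]].
Row-reducing A symmetrically gives the diagonal entries -2, -8, -15/8.
So there are 3 negative pivots.
Hence Q is negative definite.

negative definite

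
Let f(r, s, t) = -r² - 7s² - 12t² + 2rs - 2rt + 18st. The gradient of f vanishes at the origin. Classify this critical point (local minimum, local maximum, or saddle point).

The Hessian at the origin is H = [[-2, 2, -2], [2, -14, 18], [-2, 18, -24]].
Row-reducing H symmetrically gives the diagonal entries -2, -12, -2/3.
That gives 3 negative pivots.
H is negative definite, so the origin is a strict local maximum.

local maximum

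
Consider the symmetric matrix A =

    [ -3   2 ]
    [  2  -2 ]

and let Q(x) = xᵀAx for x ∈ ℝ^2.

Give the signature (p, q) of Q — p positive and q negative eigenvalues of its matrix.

(0, 2)

An LDLᵀ factorisation of A has diagonal entries -3, -2/3.
That gives 2 negative pivots.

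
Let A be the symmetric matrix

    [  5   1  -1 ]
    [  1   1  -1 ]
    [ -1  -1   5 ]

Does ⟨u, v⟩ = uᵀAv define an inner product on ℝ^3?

Symmetric row and column elimination reduces A to a congruent diagonal form with pivots 5, 4/5, 4.
Counting signs: 3 positive.
Hence Q is positive definite.
⟨·,·⟩ is an inner product exactly when A is positive definite.

yes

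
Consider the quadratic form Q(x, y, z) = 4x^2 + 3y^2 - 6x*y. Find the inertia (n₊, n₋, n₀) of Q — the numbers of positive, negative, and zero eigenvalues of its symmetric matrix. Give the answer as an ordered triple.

(2, 0, 1)

Write A = [[4, -3, 0], [-3, 3, 0], [0, 0, 0]].
Symmetric row and column elimination reduces A to a congruent diagonal form with pivots 4, 3/4, 0.
That gives 2 positive, 1 zero pivots.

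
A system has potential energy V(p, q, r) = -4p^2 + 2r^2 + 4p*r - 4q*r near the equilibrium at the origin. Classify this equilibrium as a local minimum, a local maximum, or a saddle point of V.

The Hessian at the origin is H = [[-8, 0, 4], [0, 0, -4], [4, -4, 4]].
H is indefinite, so the origin is a saddle point.

saddle point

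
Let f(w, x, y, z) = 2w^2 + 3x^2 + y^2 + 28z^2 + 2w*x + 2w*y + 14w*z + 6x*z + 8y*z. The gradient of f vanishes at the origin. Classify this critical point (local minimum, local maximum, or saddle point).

local minimum

The Hessian at the origin is H = [[4, 2, 2, 14], [2, 6, 0, 6], [2, 0, 2, 8], [14, 6, 8, 56]].
Row-reducing H symmetrically gives the diagonal entries 4, 5, 4/5, 6.
Counting signs: 4 positive.
H is positive definite, so the origin is a strict local minimum.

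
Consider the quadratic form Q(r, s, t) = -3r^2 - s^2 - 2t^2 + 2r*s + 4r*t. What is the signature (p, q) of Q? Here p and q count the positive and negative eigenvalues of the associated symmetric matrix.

The associated matrix is A = [[-3, 1, 2], [1, -1, 0], [2, 0, -2]].
Applying the same elementary operations to the rows and columns of A produces a congruent diagonal matrix with entries -3, -2/3, 0.
So there are 2 negative, 1 zero pivots.

(0, 2)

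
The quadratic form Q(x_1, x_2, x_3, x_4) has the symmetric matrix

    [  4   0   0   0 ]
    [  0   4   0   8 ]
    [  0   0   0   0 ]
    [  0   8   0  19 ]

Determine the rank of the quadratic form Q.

3

Congruent diagonalization of A (simultaneous row and column reduction) yields pivots 4, 4, 0, 3.
That gives 3 positive, 1 zero pivots.
The rank is the number of nonzero pivots: 3.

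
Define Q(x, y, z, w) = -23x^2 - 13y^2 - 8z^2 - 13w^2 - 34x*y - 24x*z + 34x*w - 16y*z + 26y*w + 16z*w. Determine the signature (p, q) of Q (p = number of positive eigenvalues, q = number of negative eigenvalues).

The associated matrix is A = [[-23, -17, -12, 17], [-17, -13, -8, 13], [-12, -8, -8, 8], [17, 13, 8, -13]].
Applying the same elementary operations to the rows and columns of A produces a congruent diagonal matrix with entries -23, -10/23, 0, 0.
So there are 2 negative, 2 zero pivots.

(0, 2)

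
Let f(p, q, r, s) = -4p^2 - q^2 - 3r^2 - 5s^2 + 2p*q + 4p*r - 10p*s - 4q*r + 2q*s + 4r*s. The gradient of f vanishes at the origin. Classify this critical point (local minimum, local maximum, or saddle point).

saddle point

The Hessian at the origin is H = [[-8, 2, 4, -10], [2, -2, -4, 2], [4, -4, -6, 4], [-10, 2, 4, -10]].
Symmetric row and column elimination reduces H to a congruent diagonal form with pivots -8, -3/2, 2, 8/3.
Counting signs: 2 positive, 2 negative.
H is indefinite, so the origin is a saddle point.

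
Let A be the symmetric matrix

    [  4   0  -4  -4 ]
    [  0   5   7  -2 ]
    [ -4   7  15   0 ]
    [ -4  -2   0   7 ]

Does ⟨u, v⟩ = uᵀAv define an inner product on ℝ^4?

yes

Leading principal minors: Δ_1 = 4, Δ_2 = 20, Δ_3 = 24, Δ_4 = 24.
All leading principal minors are positive, so by Sylvester's criterion Q is positive definite.
⟨·,·⟩ is an inner product exactly when A is positive definite.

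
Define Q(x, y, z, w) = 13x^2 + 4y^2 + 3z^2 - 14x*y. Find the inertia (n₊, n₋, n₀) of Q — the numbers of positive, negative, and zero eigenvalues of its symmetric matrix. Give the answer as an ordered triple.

(3, 0, 1)

Write A = [[13, -7, 0, 0], [-7, 4, 0, 0], [0, 0, 3, 0], [0, 0, 0, 0]].
Applying the same elementary operations to the rows and columns of A produces a congruent diagonal matrix with entries 13, 3/13, 3, 0.
That gives 3 positive, 1 zero pivots.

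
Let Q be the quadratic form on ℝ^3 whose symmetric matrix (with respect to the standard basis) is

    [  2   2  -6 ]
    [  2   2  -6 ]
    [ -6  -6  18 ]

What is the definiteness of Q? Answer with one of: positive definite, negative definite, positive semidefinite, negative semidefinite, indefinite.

positive semidefinite

Row-reducing A symmetrically gives the diagonal entries 2, 0, 0.
That gives 1 positive, 2 zero pivots.
Hence Q is positive semidefinite.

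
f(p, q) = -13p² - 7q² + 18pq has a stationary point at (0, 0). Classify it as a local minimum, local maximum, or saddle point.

local maximum

The Hessian at the origin is H = [[-26, 18], [18, -14]].
det H = -26·-14 − (18)² = 40 > 0 and H[1,1] = -26 < 0, so H is negative definite.
Therefore the origin is a local maximum.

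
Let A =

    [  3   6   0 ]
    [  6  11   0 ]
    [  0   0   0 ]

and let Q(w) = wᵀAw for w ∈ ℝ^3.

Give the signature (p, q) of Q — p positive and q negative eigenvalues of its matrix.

Row-reducing A symmetrically gives the diagonal entries 3, -1, 0.
Counting signs: 1 positive, 1 negative, 1 zero.

(1, 1)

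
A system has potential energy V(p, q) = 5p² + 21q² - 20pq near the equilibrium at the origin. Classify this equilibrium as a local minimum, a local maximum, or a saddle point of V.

The Hessian at the origin is H = [[10, -20], [-20, 42]].
det H = 10·42 − (-20)² = 20 > 0 and H[1,1] = 10 > 0, so H is positive definite.
Therefore the origin is a local minimum.

local minimum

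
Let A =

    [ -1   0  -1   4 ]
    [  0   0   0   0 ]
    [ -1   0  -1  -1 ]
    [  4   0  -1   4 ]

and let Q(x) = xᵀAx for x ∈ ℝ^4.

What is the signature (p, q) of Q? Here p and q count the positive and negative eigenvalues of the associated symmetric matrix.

(1, 2)

By Sylvester's law of inertia any congruent diagonalization of A has 1 positive, 2 negative and 1 zero entries.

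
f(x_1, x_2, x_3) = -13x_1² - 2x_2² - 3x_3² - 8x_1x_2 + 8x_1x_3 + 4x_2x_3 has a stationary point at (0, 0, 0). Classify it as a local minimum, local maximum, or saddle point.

local maximum

The Hessian at the origin is H = [[-26, -8, 8], [-8, -4, 4], [8, 4, -6]].
Congruent diagonalization of H (simultaneous row and column reduction) yields pivots -26, -20/13, -2.
So there are 3 negative pivots.
H is negative definite, so the origin is a strict local maximum.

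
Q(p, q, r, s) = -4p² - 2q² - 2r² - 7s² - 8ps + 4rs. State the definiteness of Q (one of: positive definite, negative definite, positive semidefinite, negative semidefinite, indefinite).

negative definite

Write A = [[-4, 0, 0, -4], [0, -2, 0, 0], [0, 0, -2, 2], [-4, 0, 2, -7]].
Symmetric row and column elimination reduces A to a congruent diagonal form with pivots -4, -2, -2, -1.
Counting signs: 4 negative.
Hence Q is negative definite.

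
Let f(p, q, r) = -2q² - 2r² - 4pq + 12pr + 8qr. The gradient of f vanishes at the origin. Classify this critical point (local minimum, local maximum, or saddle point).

The Hessian at the origin is H = [[0, -4, 12], [-4, -4, 8], [12, 8, -4]].
H is indefinite, so the origin is a saddle point.

saddle point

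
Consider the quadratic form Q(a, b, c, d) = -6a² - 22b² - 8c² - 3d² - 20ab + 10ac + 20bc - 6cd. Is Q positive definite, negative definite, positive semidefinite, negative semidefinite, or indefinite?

negative definite

The associated matrix is A = [[-6, -10, 5, 0], [-10, -22, 10, 0], [5, 10, -8, -3], [0, 0, -3, -3]].
Row-reducing A symmetrically gives the diagonal entries -6, -16/3, -53/16, -15/53.
That gives 4 negative pivots.
Hence Q is negative definite.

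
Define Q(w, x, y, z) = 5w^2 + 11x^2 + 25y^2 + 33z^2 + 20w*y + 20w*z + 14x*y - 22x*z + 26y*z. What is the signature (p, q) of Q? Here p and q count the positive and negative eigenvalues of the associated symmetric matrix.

(4, 0)

The symmetric matrix is A = [[5, 0, 10, 10], [0, 11, 7, -11], [10, 7, 25, 13], [10, -11, 13, 33]].
An LDLᵀ factorisation of A has diagonal entries 5, 11, 6/11, 2.
That gives 4 positive pivots.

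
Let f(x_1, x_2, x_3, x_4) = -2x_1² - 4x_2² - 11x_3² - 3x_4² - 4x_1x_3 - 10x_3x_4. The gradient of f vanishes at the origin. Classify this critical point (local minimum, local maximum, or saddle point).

local maximum

The Hessian at the origin is H = [[-4, 0, -4, 0], [0, -8, 0, 0], [-4, 0, -22, -10], [0, 0, -10, -6]].
Symmetric row and column elimination reduces H to a congruent diagonal form with pivots -4, -8, -18, -4/9.
That gives 4 negative pivots.
H is negative definite, so the origin is a strict local maximum.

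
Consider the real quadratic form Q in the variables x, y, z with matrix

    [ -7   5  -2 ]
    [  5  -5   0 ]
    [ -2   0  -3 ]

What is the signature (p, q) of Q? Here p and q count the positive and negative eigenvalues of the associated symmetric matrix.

(0, 3)

Applying the same elementary operations to the rows and columns of A produces a congruent diagonal matrix with entries -7, -10/7, -1.
So there are 3 negative pivots.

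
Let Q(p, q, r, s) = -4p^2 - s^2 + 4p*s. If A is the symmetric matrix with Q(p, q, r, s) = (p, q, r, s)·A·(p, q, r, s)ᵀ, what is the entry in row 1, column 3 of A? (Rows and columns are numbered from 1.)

The coefficient of p·r in Q is 0. For a symmetric A this equals A[1,3] + A[3,1] = 2·A[1,3].
So A[1,3] = 0/2 = 0.

0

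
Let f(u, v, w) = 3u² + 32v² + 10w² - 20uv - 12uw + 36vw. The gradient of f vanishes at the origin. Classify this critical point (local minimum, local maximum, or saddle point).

saddle point

The Hessian at the origin is H = [[6, -20, -12], [-20, 64, 36], [-12, 36, 20]].
Congruent diagonalization of H (simultaneous row and column reduction) yields pivots 6, -8/3, 2.
So there are 2 positive, 1 negative pivots.
H is indefinite, so the origin is a saddle point.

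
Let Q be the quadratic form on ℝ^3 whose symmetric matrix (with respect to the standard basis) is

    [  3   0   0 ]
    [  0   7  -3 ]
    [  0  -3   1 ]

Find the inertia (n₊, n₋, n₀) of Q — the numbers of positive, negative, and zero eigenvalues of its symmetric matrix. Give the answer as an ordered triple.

Symmetric row and column elimination reduces A to a congruent diagonal form with pivots 3, 7, -2/7.
So there are 2 positive, 1 negative pivots.

(2, 1, 0)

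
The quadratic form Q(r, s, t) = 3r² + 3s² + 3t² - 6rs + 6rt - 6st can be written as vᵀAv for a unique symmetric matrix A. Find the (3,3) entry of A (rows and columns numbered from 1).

3

The coefficient of t² in Q is 3, and that is exactly A[3,3].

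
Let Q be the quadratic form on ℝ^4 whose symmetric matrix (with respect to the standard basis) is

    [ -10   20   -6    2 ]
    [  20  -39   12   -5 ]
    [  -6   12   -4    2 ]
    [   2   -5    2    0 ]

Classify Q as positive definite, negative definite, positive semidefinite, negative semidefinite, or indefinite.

Applying the same elementary operations to the rows and columns of A produces a congruent diagonal matrix with entries -10, 1, -2/5, 1.
Counting signs: 2 positive, 2 negative.
Hence Q is indefinite.

indefinite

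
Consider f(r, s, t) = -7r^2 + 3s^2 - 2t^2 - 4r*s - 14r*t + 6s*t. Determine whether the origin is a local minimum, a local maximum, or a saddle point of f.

saddle point

The Hessian at the origin is H = [[-14, -4, -14], [-4, 6, 6], [-14, 6, -4]].
An LDLᵀ factorisation of H has diagonal entries -14, 50/7, -4.
So there are 1 positive, 2 negative pivots.
H is indefinite, so the origin is a saddle point.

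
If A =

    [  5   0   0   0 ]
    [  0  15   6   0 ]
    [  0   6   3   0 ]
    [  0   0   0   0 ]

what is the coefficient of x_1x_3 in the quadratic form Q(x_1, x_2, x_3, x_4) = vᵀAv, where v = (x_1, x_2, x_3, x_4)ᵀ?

0

The coefficient of x_1x_3 is A[1,3] + A[3,1] = 2·0 = 0.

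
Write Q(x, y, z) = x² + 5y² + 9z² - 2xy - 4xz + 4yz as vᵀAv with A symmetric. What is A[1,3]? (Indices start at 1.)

The coefficient of x·z in Q is -4. For a symmetric A this equals A[1,3] + A[3,1] = 2·A[1,3].
So A[1,3] = -4/2 = -2.

-2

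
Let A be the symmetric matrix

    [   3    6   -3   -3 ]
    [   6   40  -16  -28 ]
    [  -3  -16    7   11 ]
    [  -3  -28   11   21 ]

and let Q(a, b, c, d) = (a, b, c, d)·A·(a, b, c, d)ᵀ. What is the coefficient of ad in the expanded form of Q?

-6

The coefficient of ad is A[1,4] + A[4,1] = 2·(-3) = -6.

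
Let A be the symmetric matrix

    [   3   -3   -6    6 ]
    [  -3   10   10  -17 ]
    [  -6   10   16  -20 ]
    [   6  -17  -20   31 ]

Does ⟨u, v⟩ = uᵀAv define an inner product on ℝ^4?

no

Congruent diagonalization of A (simultaneous row and column reduction) yields pivots 3, 7, 12/7, 0.
So there are 3 positive, 1 zero pivots.
Hence Q is positive semidefinite.
⟨·,·⟩ is an inner product exactly when A is positive definite.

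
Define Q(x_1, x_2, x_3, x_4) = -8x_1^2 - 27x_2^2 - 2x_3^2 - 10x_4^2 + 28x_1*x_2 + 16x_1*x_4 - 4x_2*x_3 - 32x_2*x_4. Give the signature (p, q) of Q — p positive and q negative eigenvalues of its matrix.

Write A = [[-8, 14, 0, 8], [14, -27, -2, -16], [0, -2, -2, 0], [8, -16, 0, -10]].
Symmetric row and column elimination reduces A to a congruent diagonal form with pivots -8, -5/2, -2/5, 6.
So there are 1 positive, 3 negative pivots.

(1, 3)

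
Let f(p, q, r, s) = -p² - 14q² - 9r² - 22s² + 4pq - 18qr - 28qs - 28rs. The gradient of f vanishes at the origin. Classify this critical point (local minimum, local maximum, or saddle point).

local maximum

The Hessian at the origin is H = [[-2, 4, 0, 0], [4, -28, -18, -28], [0, -18, -18, -28], [0, -28, -28, -44]].
Congruent diagonalization of H (simultaneous row and column reduction) yields pivots -2, -20, -9/5, -4/9.
Counting signs: 4 negative.
H is negative definite, so the origin is a strict local maximum.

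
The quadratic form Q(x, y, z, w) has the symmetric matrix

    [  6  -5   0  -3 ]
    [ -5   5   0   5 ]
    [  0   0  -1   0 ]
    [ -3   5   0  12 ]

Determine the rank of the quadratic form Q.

4

Symmetric row and column elimination reduces A to a congruent diagonal form with pivots 6, 5/6, -1, 3.
That gives 3 positive, 1 negative pivots.
The rank is the number of nonzero pivots: 4.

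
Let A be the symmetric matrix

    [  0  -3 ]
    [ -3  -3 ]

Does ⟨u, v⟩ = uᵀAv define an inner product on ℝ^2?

no

For the 2×2 matrix [[0, -3], [-3, -3]]: det = 0·-3 − (-3)² = -9, trace = -3.
det < 0 so the eigenvalues have opposite signs; the form is indefinite.
⟨·,·⟩ is an inner product exactly when A is positive definite.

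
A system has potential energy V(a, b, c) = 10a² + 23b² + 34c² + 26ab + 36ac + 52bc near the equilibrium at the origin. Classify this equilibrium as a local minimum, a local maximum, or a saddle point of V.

local minimum

The Hessian at the origin is H = [[20, 26, 36], [26, 46, 52], [36, 52, 68]].
Row-reducing H symmetrically gives the diagonal entries 20, 61/5, 60/61.
Counting signs: 3 positive.
H is positive definite, so the origin is a strict local minimum.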